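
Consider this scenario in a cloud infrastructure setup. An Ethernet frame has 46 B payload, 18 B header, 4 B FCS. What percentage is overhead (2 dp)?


Given: payload = 46 B, header = 18 B, trailer = 4 B
Overhead bytes = header + trailer = 18 + 4 = 22
Total frame = payload + overhead = 46 + 22 = 68
Overhead % = 22 / 68 * 100 = 32.3529% -> 32.35% (2 dp)

32.35


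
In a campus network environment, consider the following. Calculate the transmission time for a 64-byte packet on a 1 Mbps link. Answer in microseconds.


Given: packet = 64 bytes, bandwidth = 1 Mbps
Packet in bits = 64 * 8 = 512 bits
Bandwidth = 1 * 10^6 = 1000000 bps
Time = 512 / 1000000 seconds
Time in us = 512 * 10^6 / 1000000 = 512

512


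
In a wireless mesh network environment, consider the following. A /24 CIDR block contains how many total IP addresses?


Given: CIDR prefix /24
Host bits = 32 - 24 = 8
Total addresses = 2^8 = 256

256


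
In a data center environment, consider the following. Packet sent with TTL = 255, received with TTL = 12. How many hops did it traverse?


Given: initial TTL = 255, received TTL = 12
Hops = initial TTL - received TTL
Hops = 255 - 12 = 243

243


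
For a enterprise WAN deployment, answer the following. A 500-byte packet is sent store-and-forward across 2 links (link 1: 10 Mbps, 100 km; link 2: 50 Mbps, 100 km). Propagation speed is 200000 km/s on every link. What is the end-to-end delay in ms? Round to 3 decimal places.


Packet = 500 bytes = 4000 bits. Store-and-forward: sum (t_trans + t_prop) per link.
Link 1: t_trans = 4000/(10*10^6) s = 0.4000 ms; t_prop = 100/200000 s = 0.5000 ms; subtotal = 0.9000 ms
Link 2: t_trans = 4000/(50*10^6) s = 0.0800 ms; t_prop = 100/200000 s = 0.5000 ms; subtotal = 0.5800 ms
End-to-end = 0.9000 + 0.5800 = 1.4800 ms -> 1.480 ms (3 dp)

1.480


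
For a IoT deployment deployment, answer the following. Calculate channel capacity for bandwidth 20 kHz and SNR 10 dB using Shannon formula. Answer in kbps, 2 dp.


Given: B = 20 kHz, SNR = 10 dB
SNR linear = 10^(10/10) = 10
1 + SNR = 11
log2(11) = 3.4594316186
C = 20 * 1000 * 3.4594316186 = 69188.6324 bps
C = 69.188632 kbps -> 69.19 kbps (2 dp)

69.19


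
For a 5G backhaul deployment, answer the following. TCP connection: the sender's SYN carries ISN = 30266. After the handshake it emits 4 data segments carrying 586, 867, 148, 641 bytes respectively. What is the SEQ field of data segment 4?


The SYN occupies sequence number ISN = 30266, so the first data byte is ISN + 1 = 30267.
SEQ of data segment i = (ISN + 1) + sum of payload sizes of segments 1..i-1.
Segment 1: SEQ = 30267, payload = 586 bytes
Segment 2: SEQ = 30853, payload = 867 bytes
Segment 3: SEQ = 31720, payload = 148 bytes
Segment 4: SEQ = 31868, payload = 641 bytes
SEQ of segment 4 = 30267 + 586 + 867 + 148 = 31868

31868


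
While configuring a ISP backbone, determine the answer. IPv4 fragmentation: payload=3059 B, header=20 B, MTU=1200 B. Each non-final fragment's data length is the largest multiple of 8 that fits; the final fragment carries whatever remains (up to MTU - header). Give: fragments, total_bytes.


Max data per non-final fragment = floor((MTU - header)/8)*8 = floor((1200 - 20)/8)*8 = floor(1180/8)*8 = 1176 B
Final fragment needs no 8-byte alignment: it can carry up to MTU - header = 1180 B
Non-final fragments needed = ceil((payload - 1180) / 1176) = ceil(1879/1176) = ceil(1.5978) = 2
Number of fragments = 2 + 1 = 3
Fragment sizes (data): 2 * 1176 B + 707 B (last, 707 <= 1180 OK)
Total bytes sent = payload + n_frags * header = 3059 + 3*20 = 3059 + 60 = 3119 B

3, 3119


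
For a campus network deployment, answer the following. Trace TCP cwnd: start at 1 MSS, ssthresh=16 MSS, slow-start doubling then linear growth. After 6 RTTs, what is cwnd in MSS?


RTT 0: cwnd = 1 MSS (initial)
RTT 1: cwnd = 2 MSS (slow start, doubled)
RTT 2: cwnd = 4 MSS (slow start, doubled)
RTT 3: cwnd = 8 MSS (slow start, doubled)
RTT 4: cwnd = 16 MSS (slow start, doubled)
RTT 5: cwnd = 17 MSS (congestion avoidance, +1)
RTT 6: cwnd = 18 MSS (congestion avoidance, +1)

18


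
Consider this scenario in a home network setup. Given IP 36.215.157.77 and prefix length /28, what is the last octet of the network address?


Given: IP = 36.215.157.77, prefix = /28
Subnet mask = 255.255.255.240
Last octet of IP: 77
Last octet of mask: 240
Network last octet = 77 AND 240 = 64

64


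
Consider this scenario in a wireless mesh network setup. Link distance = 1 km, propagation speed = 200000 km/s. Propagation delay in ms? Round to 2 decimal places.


Given: distance = 1 km, speed = 200000 km/s
Delay = distance / speed = 1 / 200000 seconds
Delay in ms = 1 * 1000 / 200000
Delay = 0.0050 ms
Rounded to 2 dp = 0.01 ms

0.01


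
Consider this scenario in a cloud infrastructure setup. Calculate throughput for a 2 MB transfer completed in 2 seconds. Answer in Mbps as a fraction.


Given: file = 2 MB, time = 2 s
File in Mb = 2 * 8 = 16 Mb
Throughput = 16 / 2 Mbps
Throughput = 8 Mbps

8


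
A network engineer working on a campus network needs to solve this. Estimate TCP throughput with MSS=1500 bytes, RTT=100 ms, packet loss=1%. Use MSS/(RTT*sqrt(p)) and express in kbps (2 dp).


Given: MSS = 1500 bytes, RTT = 100 ms, loss = 1%
RTT in seconds = 100 / 1000 = 0.1
Loss rate = 1% = 0.01
sqrt(loss) = sqrt(0.01) = 0.1
Throughput (bytes/s) = 1500 / (0.1 * 0.1) = 150000.0000
Throughput (kbps) = 150000.0000 * 8 / 1000 = 1200.000000 -> 1200.00 kbps (2 dp)

1200.00


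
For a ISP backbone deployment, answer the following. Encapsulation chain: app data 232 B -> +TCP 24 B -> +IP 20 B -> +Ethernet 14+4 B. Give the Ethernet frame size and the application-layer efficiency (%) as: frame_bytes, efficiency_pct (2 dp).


TCP segment = 232 + 24 = 256 B
IP packet = 256 + 20 = 276 B
Ethernet frame = 276 + 14 + 4 = 294 B
Efficiency = app / frame = 232 / 294 = 0.789116 = 78.9116% -> 78.91% (2 dp)

294, 78.91


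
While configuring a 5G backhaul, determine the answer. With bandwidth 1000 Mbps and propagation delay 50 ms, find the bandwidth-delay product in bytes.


Given: bandwidth = 1000 Mbps, delay = 50 ms
BDP in bits = 1000 * 10^6 * 50 / 1000
BDP in bits = 50000000
BDP in bytes = 50000000 / 8 = 6250000

6250000


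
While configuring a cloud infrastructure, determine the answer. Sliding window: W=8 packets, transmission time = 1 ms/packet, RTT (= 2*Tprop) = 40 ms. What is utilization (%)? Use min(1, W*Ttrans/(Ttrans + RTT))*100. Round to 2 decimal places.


Given: W = 8, Ttrans = 1 ms, RTT = 40 ms (= 2 * Tprop, Tprop = 20 ms)
Cycle time = Ttrans + RTT = 1 + 40 = 41 ms (first packet sent until its ACK returns)
W * Ttrans = 8 * 1 = 8 ms of sending per cycle
W * Ttrans / (Ttrans + RTT) = 8 / 41 = 0.195122
U = min(1, 0.195122) = 0.195122
U% = 19.51%

19.51


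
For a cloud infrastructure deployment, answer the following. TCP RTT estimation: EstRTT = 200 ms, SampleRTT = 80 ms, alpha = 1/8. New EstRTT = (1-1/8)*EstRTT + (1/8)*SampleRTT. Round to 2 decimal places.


Given: EstRTT = 200 ms, SampleRTT = 80 ms, alpha = 1/8
New EstRTT = (1 - alpha) * EstRTT + alpha * SampleRTT
(7/8) * 200 = 175
(1/8) * 80 = 10
New EstRTT = 175 + 10 = 185 ms -> 185.00 ms (2 dp)

185.00


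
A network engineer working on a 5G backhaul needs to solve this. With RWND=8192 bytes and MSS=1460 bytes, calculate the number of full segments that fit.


Given: RWND = 8192 bytes, MSS = 1460 bytes
Full segments = floor(RWND / MSS)
Full segments = floor(8192 / 1460)
Full segments = floor(5.611) = 5

5


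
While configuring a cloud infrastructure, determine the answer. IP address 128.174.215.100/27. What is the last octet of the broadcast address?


Given: IP = 128.174.215.100, prefix = /27
Host bits = 32 - 27 = 5
Network last octet = 100 AND mask = 96
Host part size = 2^5 - 1 = 31
Broadcast last octet = 96 OR 31 = 127

127


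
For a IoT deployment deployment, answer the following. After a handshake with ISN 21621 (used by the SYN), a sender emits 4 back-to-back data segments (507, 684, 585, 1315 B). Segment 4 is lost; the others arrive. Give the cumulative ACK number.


SYN uses sequence number 21621; first data byte = ISN + 1 = 21622.
Segment 1: SEQ = 21622, len = 507 B, covers [21622, 22128]
Segment 2: SEQ = 22129, len = 684 B, covers [22129, 22812]
Segment 3: SEQ = 22813, len = 585 B, covers [22813, 23397]
Segment 4: SEQ = 23398, len = 1315 B, covers [23398, 24712] [LOST]
In-order data received: bytes [21622, 23397] (segments 1..3).
Segment 4 missing -> gap begins at byte 23398.
Cumulative ACK = next expected in-order byte = 21622 + 507 + 684 + 585 = 23398

23398


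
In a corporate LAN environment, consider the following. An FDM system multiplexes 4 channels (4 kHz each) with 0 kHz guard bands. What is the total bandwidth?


Given: 4 channels, 4 kHz each, guard = 0 kHz
Channel bandwidth = 4 * 4 = 16 kHz
Guard bands = 3 gaps * 0 kHz = 0 kHz
Total = 16 + 0 = 16 kHz

16


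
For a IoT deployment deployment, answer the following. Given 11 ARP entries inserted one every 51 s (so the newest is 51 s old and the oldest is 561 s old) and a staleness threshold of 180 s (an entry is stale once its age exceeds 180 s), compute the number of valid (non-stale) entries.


Ages are k * 561/11 s for k = 1..11 (spacing = 51.0000 s).
Entry k is valid iff k * 561/11 <= 180 iff k <= 11 * 180 / 561 = 3.5294
n_valid = floor(3.5294) = 3
(n_stale = 11 - 3 = 8)

3


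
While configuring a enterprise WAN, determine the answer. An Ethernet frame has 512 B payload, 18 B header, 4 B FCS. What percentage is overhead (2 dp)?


Given: payload = 512 B, header = 18 B, trailer = 4 B
Overhead bytes = header + trailer = 18 + 4 = 22
Total frame = payload + overhead = 512 + 22 = 534
Overhead % = 22 / 534 * 100 = 4.1199% -> 4.12% (2 dp)

4.12


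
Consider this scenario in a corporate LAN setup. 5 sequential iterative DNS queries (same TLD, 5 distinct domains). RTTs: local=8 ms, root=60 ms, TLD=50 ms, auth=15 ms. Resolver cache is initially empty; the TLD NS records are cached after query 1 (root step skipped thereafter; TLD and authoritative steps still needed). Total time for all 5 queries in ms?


Lookup 1 (cold cache): local + root + TLD + auth = 8 + 60 + 50 + 15 = 133 ms
Lookups 2..5 (TLD NS cached -> skip root; new domain -> still ask TLD and auth): local + TLD + auth = 8 + 50 + 15 = 73 ms each
Remaining 4 lookups: 4 * 73 = 292 ms
Total = 133 + 292 = 425 ms

425


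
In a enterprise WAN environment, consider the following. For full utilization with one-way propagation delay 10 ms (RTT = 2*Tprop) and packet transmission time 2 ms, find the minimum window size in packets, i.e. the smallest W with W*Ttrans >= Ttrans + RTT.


Given: Ttrans = 2 ms, RTT = 20 ms (= 2 * Tprop, Tprop = 10 ms)
Time until first ACK returns = Ttrans + RTT = 2 + 20 = 22 ms
Need W * Ttrans >= Ttrans + RTT  ->  W >= (Ttrans + RTT) / Ttrans
(Ttrans + RTT) / Ttrans = 22 / 2 = 11
W_min = ceil(11) = 11

11


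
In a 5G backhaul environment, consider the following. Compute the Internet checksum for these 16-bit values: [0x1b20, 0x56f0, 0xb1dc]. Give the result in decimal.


Given words: [0x1b20, 0x56f0, 0xb1dc]
Step 1: Sum all words
Raw sum = 6944 + 22256 + 45532 = 74732
Step 2: Fold carry: (9196 + 1) = 9197
One's complement = ~9197 & 0xFFFF = 56338

56338


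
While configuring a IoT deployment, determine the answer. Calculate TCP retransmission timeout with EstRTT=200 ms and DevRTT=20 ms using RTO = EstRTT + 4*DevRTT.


Given: EstRTT = 200 ms, DevRTT = 20 ms
Timeout = EstRTT + 4 * DevRTT
4 * DevRTT = 4 * 20 = 80
Timeout = 200 + 80 = 280 ms

280


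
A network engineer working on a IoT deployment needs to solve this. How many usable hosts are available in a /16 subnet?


Given: subnet mask /16
Host bits = 32 - 16 = 16
Total addresses = 2^16 = 65536
Usable hosts = 65536 - 2 (network + broadcast) = 65534

65534


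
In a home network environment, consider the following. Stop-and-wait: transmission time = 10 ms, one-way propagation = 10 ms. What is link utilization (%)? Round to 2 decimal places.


Given: Ttrans = 10 ms, Tprop = 10 ms
RTT = 2 * Tprop = 2 * 10 = 20 ms
U = Ttrans / (Ttrans + RTT)
U = 10 / (10 + 20)
U = 10 / 30 = 0.333333
U% = 33.33%

33.33


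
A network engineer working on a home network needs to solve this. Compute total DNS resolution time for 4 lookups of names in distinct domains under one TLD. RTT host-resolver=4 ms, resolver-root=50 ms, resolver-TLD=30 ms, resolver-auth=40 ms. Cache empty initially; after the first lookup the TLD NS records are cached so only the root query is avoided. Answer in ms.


Lookup 1 (cold cache): local + root + TLD + auth = 4 + 50 + 30 + 40 = 124 ms
Lookups 2..4 (TLD NS cached -> skip root; new domain -> still ask TLD and auth): local + TLD + auth = 4 + 30 + 40 = 74 ms each
Remaining 3 lookups: 3 * 74 = 222 ms
Total = 124 + 222 = 346 ms

346


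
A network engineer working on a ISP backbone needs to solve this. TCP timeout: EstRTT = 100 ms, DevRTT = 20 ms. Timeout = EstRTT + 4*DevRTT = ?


Given: EstRTT = 100 ms, DevRTT = 20 ms
Timeout = EstRTT + 4 * DevRTT
4 * DevRTT = 4 * 20 = 80
Timeout = 100 + 80 = 180 ms

180


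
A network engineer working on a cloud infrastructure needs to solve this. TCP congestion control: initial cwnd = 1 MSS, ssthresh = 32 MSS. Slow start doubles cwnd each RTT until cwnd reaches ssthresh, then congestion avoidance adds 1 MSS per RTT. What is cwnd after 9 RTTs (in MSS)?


RTT 0: cwnd = 1 MSS (initial)
RTT 1: cwnd = 2 MSS (slow start, doubled)
RTT 2: cwnd = 4 MSS (slow start, doubled)
RTT 3: cwnd = 8 MSS (slow start, doubled)
RTT 4: cwnd = 16 MSS (slow start, doubled)
RTT 5: cwnd = 32 MSS (slow start, doubled)
RTT 6: cwnd = 33 MSS (congestion avoidance, +1)
RTT 7: cwnd = 34 MSS (congestion avoidance, +1)
RTT 8: cwnd = 35 MSS (congestion avoidance, +1)
RTT 9: cwnd = 36 MSS (congestion avoidance, +1)

36


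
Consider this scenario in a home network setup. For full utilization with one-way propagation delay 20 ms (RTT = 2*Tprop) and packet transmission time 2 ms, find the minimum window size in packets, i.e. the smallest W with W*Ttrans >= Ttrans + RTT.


Given: Ttrans = 2 ms, RTT = 40 ms (= 2 * Tprop, Tprop = 20 ms)
Time until first ACK returns = Ttrans + RTT = 2 + 40 = 42 ms
Need W * Ttrans >= Ttrans + RTT  ->  W >= (Ttrans + RTT) / Ttrans
(Ttrans + RTT) / Ttrans = 42 / 2 = 21
W_min = ceil(21) = 21

21


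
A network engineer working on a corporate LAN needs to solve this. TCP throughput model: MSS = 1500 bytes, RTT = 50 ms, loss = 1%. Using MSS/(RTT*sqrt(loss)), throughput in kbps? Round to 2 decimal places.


Given: MSS = 1500 bytes, RTT = 50 ms, loss = 1%
RTT in seconds = 50 / 1000 = 0.05
Loss rate = 1% = 0.01
sqrt(loss) = sqrt(0.01) = 0.1
Throughput (bytes/s) = 1500 / (0.05 * 0.1) = 300000.0000
Throughput (kbps) = 300000.0000 * 8 / 1000 = 2400.000000 -> 2400.00 kbps (2 dp)

2400.00


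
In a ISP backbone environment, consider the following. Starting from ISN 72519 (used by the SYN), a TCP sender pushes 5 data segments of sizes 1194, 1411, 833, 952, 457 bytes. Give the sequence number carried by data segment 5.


The SYN occupies sequence number ISN = 72519, so the first data byte is ISN + 1 = 72520.
SEQ of data segment i = (ISN + 1) + sum of payload sizes of segments 1..i-1.
Segment 1: SEQ = 72520, payload = 1194 bytes
Segment 2: SEQ = 73714, payload = 1411 bytes
Segment 3: SEQ = 75125, payload = 833 bytes
Segment 4: SEQ = 75958, payload = 952 bytes
Segment 5: SEQ = 76910, payload = 457 bytes
SEQ of segment 5 = 72520 + 1194 + 1411 + 833 + 952 = 76910

76910


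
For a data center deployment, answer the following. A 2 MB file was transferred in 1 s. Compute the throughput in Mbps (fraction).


Given: file = 2 MB, time = 1 s
File in Mb = 2 * 8 = 16 Mb
Throughput = 16 / 1 Mbps
Throughput = 16 Mbps

16


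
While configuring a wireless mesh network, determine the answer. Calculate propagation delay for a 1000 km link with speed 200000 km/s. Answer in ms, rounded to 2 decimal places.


Given: distance = 1000 km, speed = 200000 km/s
Delay = distance / speed = 1000 / 200000 seconds
Delay in ms = 1000 * 1000 / 200000
Delay = 5.0000 ms
Rounded to 2 dp = 5.00 ms

5.00


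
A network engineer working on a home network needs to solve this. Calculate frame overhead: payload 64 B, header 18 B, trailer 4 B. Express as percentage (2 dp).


Given: payload = 64 B, header = 18 B, trailer = 4 B
Overhead bytes = header + trailer = 18 + 4 = 22
Total frame = payload + overhead = 64 + 22 = 86
Overhead % = 22 / 86 * 100 = 25.5814% -> 25.58% (2 dp)

25.58


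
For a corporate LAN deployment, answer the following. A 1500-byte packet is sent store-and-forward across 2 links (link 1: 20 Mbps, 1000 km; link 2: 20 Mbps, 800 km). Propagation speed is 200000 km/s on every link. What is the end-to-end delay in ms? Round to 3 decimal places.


Packet = 1500 bytes = 12000 bits. Store-and-forward: sum (t_trans + t_prop) per link.
Link 1: t_trans = 12000/(20*10^6) s = 0.6000 ms; t_prop = 1000/200000 s = 5.0000 ms; subtotal = 5.6000 ms
Link 2: t_trans = 12000/(20*10^6) s = 0.6000 ms; t_prop = 800/200000 s = 4.0000 ms; subtotal = 4.6000 ms
End-to-end = 5.6000 + 4.6000 = 10.2000 ms -> 10.200 ms (3 dp)

10.200


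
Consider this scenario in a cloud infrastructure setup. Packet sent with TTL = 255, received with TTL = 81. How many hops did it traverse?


Given: initial TTL = 255, received TTL = 81
Hops = initial TTL - received TTL
Hops = 255 - 81 = 174

174


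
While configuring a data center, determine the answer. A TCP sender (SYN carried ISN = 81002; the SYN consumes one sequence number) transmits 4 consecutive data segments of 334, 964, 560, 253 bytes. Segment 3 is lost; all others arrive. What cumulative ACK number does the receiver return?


SYN uses sequence number 81002; first data byte = ISN + 1 = 81003.
Segment 1: SEQ = 81003, len = 334 B, covers [81003, 81336]
Segment 2: SEQ = 81337, len = 964 B, covers [81337, 82300]
Segment 3: SEQ = 82301, len = 560 B, covers [82301, 82860] [LOST]
Segment 4: SEQ = 82861, len = 253 B, covers [82861, 83113]
In-order data received: bytes [81003, 82300] (segments 1..2).
Segment 3 missing -> gap begins at byte 82301; later segments buffered out of order.
Cumulative ACK = next expected in-order byte = 81003 + 334 + 964 = 82301

82301


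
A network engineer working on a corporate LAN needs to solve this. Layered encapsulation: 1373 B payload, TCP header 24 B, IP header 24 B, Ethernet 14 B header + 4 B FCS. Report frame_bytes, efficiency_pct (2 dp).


TCP segment = 1373 + 24 = 1397 B
IP packet = 1397 + 24 = 1421 B
Ethernet frame = 1421 + 14 + 4 = 1439 B
Efficiency = app / frame = 1373 / 1439 = 0.954135 = 95.4135% -> 95.41% (2 dp)

1439, 95.41


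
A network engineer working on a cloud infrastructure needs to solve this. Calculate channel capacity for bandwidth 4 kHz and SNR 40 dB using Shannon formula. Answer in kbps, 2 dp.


Given: B = 4 kHz, SNR = 40 dB
SNR linear = 10^(40/10) = 10000
1 + SNR = 10001
log2(10001) = 13.2878566418
C = 4 * 1000 * 13.2878566418 = 53151.4266 bps
C = 53.151427 kbps -> 53.15 kbps (2 dp)

53.15


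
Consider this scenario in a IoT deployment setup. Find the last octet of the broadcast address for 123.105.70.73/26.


Given: IP = 123.105.70.73, prefix = /26
Host bits = 32 - 26 = 6
Network last octet = 73 AND mask = 64
Host part size = 2^6 - 1 = 63
Broadcast last octet = 64 OR 63 = 127

127


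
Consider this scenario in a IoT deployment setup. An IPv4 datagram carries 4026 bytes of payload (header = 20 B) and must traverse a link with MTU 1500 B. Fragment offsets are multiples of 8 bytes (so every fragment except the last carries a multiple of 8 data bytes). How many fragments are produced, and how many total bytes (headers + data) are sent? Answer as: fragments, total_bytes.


Max data per non-final fragment = floor((MTU - header)/8)*8 = floor((1500 - 20)/8)*8 = floor(1480/8)*8 = 1480 B
Final fragment needs no 8-byte alignment: it can carry up to MTU - header = 1480 B
Non-final fragments needed = ceil((payload - 1480) / 1480) = ceil(2546/1480) = ceil(1.7203) = 2
Number of fragments = 2 + 1 = 3
Fragment sizes (data): 2 * 1480 B + 1066 B (last, 1066 <= 1480 OK)
Total bytes sent = payload + n_frags * header = 4026 + 3*20 = 4026 + 60 = 4086 B

3, 4086


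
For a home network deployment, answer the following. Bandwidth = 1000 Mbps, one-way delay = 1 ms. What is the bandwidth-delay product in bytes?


Given: bandwidth = 1000 Mbps, delay = 1 ms
BDP in bits = 1000 * 10^6 * 1 / 1000
BDP in bits = 1000000
BDP in bytes = 1000000 / 8 = 125000

125000


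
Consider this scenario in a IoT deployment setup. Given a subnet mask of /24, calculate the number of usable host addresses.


Given: subnet mask /24
Host bits = 32 - 24 = 8
Total addresses = 2^8 = 256
Usable hosts = 256 - 2 (network + broadcast) = 254

254


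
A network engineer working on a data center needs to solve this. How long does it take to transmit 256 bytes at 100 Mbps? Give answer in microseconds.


Given: packet = 256 bytes, bandwidth = 100 Mbps
Packet in bits = 256 * 8 = 2048 bits
Bandwidth = 100 * 10^6 = 100000000 bps
Time = 2048 / 100000000 seconds
Time in us = 2048 * 10^6 / 100000000 = 20.48

20.48


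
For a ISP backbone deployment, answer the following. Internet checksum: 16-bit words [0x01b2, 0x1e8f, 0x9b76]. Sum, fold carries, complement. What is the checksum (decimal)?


Given words: [0x01b2, 0x1e8f, 0x9b76]
Step 1: Sum all words
Raw sum = 434 + 7823 + 39798 = 48055
One's complement = ~48055 & 0xFFFF = 17480

17480


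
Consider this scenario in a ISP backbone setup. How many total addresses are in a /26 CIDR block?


Given: CIDR prefix /26
Host bits = 32 - 26 = 6
Total addresses = 2^6 = 64

64


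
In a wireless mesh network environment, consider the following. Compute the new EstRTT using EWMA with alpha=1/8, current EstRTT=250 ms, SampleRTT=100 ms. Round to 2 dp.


Given: EstRTT = 250 ms, SampleRTT = 100 ms, alpha = 1/8
New EstRTT = (1 - alpha) * EstRTT + alpha * SampleRTT
(7/8) * 250 = 218.75
(1/8) * 100 = 12.5
New EstRTT = 218.75 + 12.5 = 231.25 ms -> 231.25 ms (2 dp)

231.25


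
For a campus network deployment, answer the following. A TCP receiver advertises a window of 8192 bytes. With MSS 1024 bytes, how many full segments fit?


Given: RWND = 8192 bytes, MSS = 1024 bytes
Full segments = floor(RWND / MSS)
Full segments = floor(8192 / 1024)
Full segments = floor(8.0) = 8

8


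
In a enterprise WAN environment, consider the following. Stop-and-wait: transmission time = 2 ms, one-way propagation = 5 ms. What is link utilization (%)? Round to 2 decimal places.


Given: Ttrans = 2 ms, Tprop = 5 ms
RTT = 2 * Tprop = 2 * 5 = 10 ms
U = Ttrans / (Ttrans + RTT)
U = 2 / (2 + 10)
U = 2 / 12 = 0.166667
U% = 16.67%

16.67


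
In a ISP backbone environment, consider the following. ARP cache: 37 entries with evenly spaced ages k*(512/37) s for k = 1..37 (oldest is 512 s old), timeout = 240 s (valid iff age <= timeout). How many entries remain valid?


Ages are k * 512/37 s for k = 1..37 (spacing = 13.8378 s).
Entry k is valid iff k * 512/37 <= 240 iff k <= 37 * 240 / 512 = 17.3438
n_valid = floor(17.3438) = 17
(n_stale = 37 - 17 = 20)

17


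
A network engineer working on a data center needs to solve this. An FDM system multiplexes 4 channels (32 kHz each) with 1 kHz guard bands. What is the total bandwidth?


Given: 4 channels, 32 kHz each, guard = 1 kHz
Channel bandwidth = 4 * 32 = 128 kHz
Guard bands = 3 gaps * 1 kHz = 3 kHz
Total = 128 + 3 = 131 kHz

131


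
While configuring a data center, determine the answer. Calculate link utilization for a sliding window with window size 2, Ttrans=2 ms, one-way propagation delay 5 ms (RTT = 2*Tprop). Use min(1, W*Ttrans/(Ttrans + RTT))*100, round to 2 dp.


Given: W = 2, Ttrans = 2 ms, RTT = 10 ms (= 2 * Tprop, Tprop = 5 ms)
Cycle time = Ttrans + RTT = 2 + 10 = 12 ms (first packet sent until its ACK returns)
W * Ttrans = 2 * 2 = 4 ms of sending per cycle
W * Ttrans / (Ttrans + RTT) = 4 / 12 = 0.333333
U = min(1, 0.333333) = 0.333333
U% = 33.33%

33.33


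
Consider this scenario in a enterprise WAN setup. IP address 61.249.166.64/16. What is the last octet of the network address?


Given: IP = 61.249.166.64, prefix = /16
Subnet mask = 255.255.0.0
Last octet of IP: 64
Last octet of mask: 0
Network last octet = 64 AND 0 = 0

0


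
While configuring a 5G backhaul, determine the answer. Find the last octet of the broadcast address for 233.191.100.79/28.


Given: IP = 233.191.100.79, prefix = /28
Host bits = 32 - 28 = 4
Network last octet = 79 AND mask = 64
Host part size = 2^4 - 1 = 15
Broadcast last octet = 64 OR 15 = 79

79


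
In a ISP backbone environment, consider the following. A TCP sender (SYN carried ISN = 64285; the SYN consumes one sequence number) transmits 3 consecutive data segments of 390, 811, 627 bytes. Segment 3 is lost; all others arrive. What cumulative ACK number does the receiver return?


SYN uses sequence number 64285; first data byte = ISN + 1 = 64286.
Segment 1: SEQ = 64286, len = 390 B, covers [64286, 64675]
Segment 2: SEQ = 64676, len = 811 B, covers [64676, 65486]
Segment 3: SEQ = 65487, len = 627 B, covers [65487, 66113] [LOST]
In-order data received: bytes [64286, 65486] (segments 1..2).
Segment 3 missing -> gap begins at byte 65487.
Cumulative ACK = next expected in-order byte = 64286 + 390 + 811 = 65487

65487


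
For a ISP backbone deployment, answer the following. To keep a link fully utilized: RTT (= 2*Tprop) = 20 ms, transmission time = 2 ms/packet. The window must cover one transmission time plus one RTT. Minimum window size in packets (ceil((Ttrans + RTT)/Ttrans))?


Given: Ttrans = 2 ms, RTT = 20 ms (= 2 * Tprop, Tprop = 10 ms)
Time until first ACK returns = Ttrans + RTT = 2 + 20 = 22 ms
Need W * Ttrans >= Ttrans + RTT  ->  W >= (Ttrans + RTT) / Ttrans
(Ttrans + RTT) / Ttrans = 22 / 2 = 11
W_min = ceil(11) = 11

11


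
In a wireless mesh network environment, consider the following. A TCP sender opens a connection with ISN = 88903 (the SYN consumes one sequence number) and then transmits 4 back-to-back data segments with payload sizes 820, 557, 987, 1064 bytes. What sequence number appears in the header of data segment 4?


The SYN occupies sequence number ISN = 88903, so the first data byte is ISN + 1 = 88904.
SEQ of data segment i = (ISN + 1) + sum of payload sizes of segments 1..i-1.
Segment 1: SEQ = 88904, payload = 820 bytes
Segment 2: SEQ = 89724, payload = 557 bytes
Segment 3: SEQ = 90281, payload = 987 bytes
Segment 4: SEQ = 91268, payload = 1064 bytes
SEQ of segment 4 = 88904 + 820 + 557 + 987 = 91268

91268


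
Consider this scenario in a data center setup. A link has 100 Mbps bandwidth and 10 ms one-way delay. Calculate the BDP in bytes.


Given: bandwidth = 100 Mbps, delay = 10 ms
BDP in bits = 100 * 10^6 * 10 / 1000
BDP in bits = 1000000
BDP in bytes = 1000000 / 8 = 125000

125000


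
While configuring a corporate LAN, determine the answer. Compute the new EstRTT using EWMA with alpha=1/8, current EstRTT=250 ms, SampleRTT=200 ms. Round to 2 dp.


Given: EstRTT = 250 ms, SampleRTT = 200 ms, alpha = 1/8
New EstRTT = (1 - alpha) * EstRTT + alpha * SampleRTT
(7/8) * 250 = 218.75
(1/8) * 200 = 25
New EstRTT = 218.75 + 25 = 243.75 ms -> 243.75 ms (2 dp)

243.75


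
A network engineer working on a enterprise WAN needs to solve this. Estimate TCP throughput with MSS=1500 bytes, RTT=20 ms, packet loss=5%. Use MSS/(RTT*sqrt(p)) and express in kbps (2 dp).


Given: MSS = 1500 bytes, RTT = 20 ms, loss = 5%
RTT in seconds = 20 / 1000 = 0.02
Loss rate = 5% = 0.05
sqrt(loss) = sqrt(0.05) = 0.223606797750
Throughput (bytes/s) = 1500 / (0.02 * 0.223606797750) = 335410.1966
Throughput (kbps) = 335410.1966 * 8 / 1000 = 2683.281573 -> 2683.28 kbps (2 dp)

2683.28


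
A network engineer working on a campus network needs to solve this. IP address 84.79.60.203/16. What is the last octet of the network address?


Given: IP = 84.79.60.203, prefix = /16
Subnet mask = 255.255.0.0
Last octet of IP: 203
Last octet of mask: 0
Network last octet = 203 AND 0 = 0

0


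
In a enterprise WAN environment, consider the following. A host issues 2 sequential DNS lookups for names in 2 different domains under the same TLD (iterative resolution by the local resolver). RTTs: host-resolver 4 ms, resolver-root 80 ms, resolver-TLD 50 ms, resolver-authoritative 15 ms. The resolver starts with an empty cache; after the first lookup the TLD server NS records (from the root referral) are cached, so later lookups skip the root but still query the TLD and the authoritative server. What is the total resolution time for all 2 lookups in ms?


Lookup 1 (cold cache): local + root + TLD + auth = 4 + 80 + 50 + 15 = 149 ms
Lookups 2..2 (TLD NS cached -> skip root; new domain -> still ask TLD and auth): local + TLD + auth = 4 + 50 + 15 = 69 ms each
Remaining 1 lookups: 1 * 69 = 69 ms
Total = 149 + 69 = 218 ms

218


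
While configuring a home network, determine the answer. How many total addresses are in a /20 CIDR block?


Given: CIDR prefix /20
Host bits = 32 - 20 = 12
Total addresses = 2^12 = 4096

4096


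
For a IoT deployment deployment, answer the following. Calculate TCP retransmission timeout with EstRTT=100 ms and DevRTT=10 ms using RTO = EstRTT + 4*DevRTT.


Given: EstRTT = 100 ms, DevRTT = 10 ms
Timeout = EstRTT + 4 * DevRTT
4 * DevRTT = 4 * 10 = 40
Timeout = 100 + 40 = 140 ms

140


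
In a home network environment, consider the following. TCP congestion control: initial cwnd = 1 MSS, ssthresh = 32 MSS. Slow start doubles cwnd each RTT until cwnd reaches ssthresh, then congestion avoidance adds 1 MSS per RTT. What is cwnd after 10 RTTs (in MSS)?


RTT 0: cwnd = 1 MSS (initial)
RTT 1: cwnd = 2 MSS (slow start, doubled)
RTT 2: cwnd = 4 MSS (slow start, doubled)
RTT 3: cwnd = 8 MSS (slow start, doubled)
RTT 4: cwnd = 16 MSS (slow start, doubled)
RTT 5: cwnd = 32 MSS (slow start, doubled)
RTT 6: cwnd = 33 MSS (congestion avoidance, +1)
RTT 7: cwnd = 34 MSS (congestion avoidance, +1)
RTT 8: cwnd = 35 MSS (congestion avoidance, +1)
RTT 9: cwnd = 36 MSS (congestion avoidance, +1)
RTT 10: cwnd = 37 MSS (congestion avoidance, +1)

37


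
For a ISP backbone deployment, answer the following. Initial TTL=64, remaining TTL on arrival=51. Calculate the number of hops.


Given: initial TTL = 64, received TTL = 51
Hops = initial TTL - received TTL
Hops = 64 - 51 = 13

13


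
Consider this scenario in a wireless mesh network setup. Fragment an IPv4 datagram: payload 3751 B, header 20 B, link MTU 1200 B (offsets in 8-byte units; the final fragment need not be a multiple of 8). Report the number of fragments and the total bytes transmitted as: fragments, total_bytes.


Max data per non-final fragment = floor((MTU - header)/8)*8 = floor((1200 - 20)/8)*8 = floor(1180/8)*8 = 1176 B
Final fragment needs no 8-byte alignment: it can carry up to MTU - header = 1180 B
Non-final fragments needed = ceil((payload - 1180) / 1176) = ceil(2571/1176) = ceil(2.1862) = 3
Number of fragments = 3 + 1 = 4
Fragment sizes (data): 3 * 1176 B + 223 B (last, 223 <= 1180 OK)
Total bytes sent = payload + n_frags * header = 3751 + 4*20 = 3751 + 80 = 3831 B

4, 3831


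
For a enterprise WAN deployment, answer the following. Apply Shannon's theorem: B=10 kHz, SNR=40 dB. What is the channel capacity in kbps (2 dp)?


Given: B = 10 kHz, SNR = 40 dB
SNR linear = 10^(40/10) = 10000
1 + SNR = 10001
log2(10001) = 13.2878566418
C = 10 * 1000 * 13.2878566418 = 132878.5664 bps
C = 132.878566 kbps -> 132.88 kbps (2 dp)

132.88


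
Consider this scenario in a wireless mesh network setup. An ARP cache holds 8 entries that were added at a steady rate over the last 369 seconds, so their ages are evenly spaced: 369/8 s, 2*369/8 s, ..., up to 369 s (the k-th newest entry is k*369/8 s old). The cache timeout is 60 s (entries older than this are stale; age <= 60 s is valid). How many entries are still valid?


Ages are k * 369/8 s for k = 1..8 (spacing = 46.1250 s).
Entry k is valid iff k * 369/8 <= 60 iff k <= 8 * 60 / 369 = 1.3008
n_valid = floor(1.3008) = 1
(n_stale = 8 - 1 = 7)

1


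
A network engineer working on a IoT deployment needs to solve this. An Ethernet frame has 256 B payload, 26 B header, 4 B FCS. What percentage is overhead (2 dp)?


Given: payload = 256 B, header = 26 B, trailer = 4 B
Overhead bytes = header + trailer = 26 + 4 = 30
Total frame = payload + overhead = 256 + 30 = 286
Overhead % = 30 / 286 * 100 = 10.4895% -> 10.49% (2 dp)

10.49


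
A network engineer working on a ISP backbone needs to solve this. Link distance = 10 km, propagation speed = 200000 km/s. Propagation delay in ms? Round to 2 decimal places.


Given: distance = 10 km, speed = 200000 km/s
Delay = distance / speed = 10 / 200000 seconds
Delay in ms = 10 * 1000 / 200000
Delay = 0.0500 ms
Rounded to 2 dp = 0.05 ms

0.05


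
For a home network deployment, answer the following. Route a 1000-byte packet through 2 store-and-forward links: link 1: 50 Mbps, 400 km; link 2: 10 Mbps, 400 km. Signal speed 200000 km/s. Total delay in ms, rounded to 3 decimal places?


Packet = 1000 bytes = 8000 bits. Store-and-forward: sum (t_trans + t_prop) per link.
Link 1: t_trans = 8000/(50*10^6) s = 0.1600 ms; t_prop = 400/200000 s = 2.0000 ms; subtotal = 2.1600 ms
Link 2: t_trans = 8000/(10*10^6) s = 0.8000 ms; t_prop = 400/200000 s = 2.0000 ms; subtotal = 2.8000 ms
End-to-end = 2.1600 + 2.8000 = 4.9600 ms -> 4.960 ms (3 dp)

4.960


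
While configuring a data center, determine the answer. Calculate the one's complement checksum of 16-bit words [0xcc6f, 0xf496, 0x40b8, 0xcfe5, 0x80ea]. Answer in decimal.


Given words: [0xcc6f, 0xf496, 0x40b8, 0xcfe5, 0x80ea]
Step 1: Sum all words
Raw sum = 52335 + 62614 + 16568 + 53221 + 33002 = 217740
Step 2: Fold carry: (21132 + 3) = 21135
One's complement = ~21135 & 0xFFFF = 44400

44400


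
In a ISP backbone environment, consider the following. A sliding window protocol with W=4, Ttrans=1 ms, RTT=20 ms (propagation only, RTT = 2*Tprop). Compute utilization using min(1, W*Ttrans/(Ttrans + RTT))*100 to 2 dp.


Given: W = 4, Ttrans = 1 ms, RTT = 20 ms (= 2 * Tprop, Tprop = 10 ms)
Cycle time = Ttrans + RTT = 1 + 20 = 21 ms (first packet sent until its ACK returns)
W * Ttrans = 4 * 1 = 4 ms of sending per cycle
W * Ttrans / (Ttrans + RTT) = 4 / 21 = 0.190476
U = min(1, 0.190476) = 0.190476
U% = 19.05%

19.05


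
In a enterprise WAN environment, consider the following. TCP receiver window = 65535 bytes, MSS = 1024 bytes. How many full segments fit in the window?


Given: RWND = 65535 bytes, MSS = 1024 bytes
Full segments = floor(RWND / MSS)
Full segments = floor(65535 / 1024)
Full segments = floor(63.999) = 63

63


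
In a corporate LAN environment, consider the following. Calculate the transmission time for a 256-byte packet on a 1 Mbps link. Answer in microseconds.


Given: packet = 256 bytes, bandwidth = 1 Mbps
Packet in bits = 256 * 8 = 2048 bits
Bandwidth = 1 * 10^6 = 1000000 bps
Time = 2048 / 1000000 seconds
Time in us = 2048 * 10^6 / 1000000 = 2048

2048


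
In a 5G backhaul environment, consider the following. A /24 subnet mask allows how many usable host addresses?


Given: subnet mask /24
Host bits = 32 - 24 = 8
Total addresses = 2^8 = 256
Usable hosts = 256 - 2 (network + broadcast) = 254

254


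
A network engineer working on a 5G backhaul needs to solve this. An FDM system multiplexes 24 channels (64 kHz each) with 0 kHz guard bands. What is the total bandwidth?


Given: 24 channels, 64 kHz each, guard = 0 kHz
Channel bandwidth = 24 * 64 = 1536 kHz
Guard bands = 23 gaps * 0 kHz = 0 kHz
Total = 1536 + 0 = 1536 kHz

1536


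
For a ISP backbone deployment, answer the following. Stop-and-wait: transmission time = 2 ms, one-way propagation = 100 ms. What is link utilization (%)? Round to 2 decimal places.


Given: Ttrans = 2 ms, Tprop = 100 ms
RTT = 2 * Tprop = 2 * 100 = 200 ms
U = Ttrans / (Ttrans + RTT)
U = 2 / (2 + 200)
U = 2 / 202 = 0.009901
U% = 0.99%

0.99


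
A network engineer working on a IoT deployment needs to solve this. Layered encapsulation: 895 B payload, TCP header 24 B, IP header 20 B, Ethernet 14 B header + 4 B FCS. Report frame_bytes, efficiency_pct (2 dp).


TCP segment = 895 + 24 = 919 B
IP packet = 919 + 20 = 939 B
Ethernet frame = 939 + 14 + 4 = 957 B
Efficiency = app / frame = 895 / 957 = 0.935214 = 93.5214% -> 93.52% (2 dp)

957, 93.52


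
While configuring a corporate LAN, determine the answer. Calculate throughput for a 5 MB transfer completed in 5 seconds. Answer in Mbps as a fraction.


Given: file = 5 MB, time = 5 s
File in Mb = 5 * 8 = 40 Mb
Throughput = 40 / 5 Mbps
Throughput = 8 Mbps

8


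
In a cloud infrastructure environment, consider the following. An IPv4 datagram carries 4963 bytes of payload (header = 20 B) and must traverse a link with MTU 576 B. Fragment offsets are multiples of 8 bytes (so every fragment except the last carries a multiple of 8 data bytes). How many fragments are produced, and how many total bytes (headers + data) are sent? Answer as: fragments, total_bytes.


Max data per non-final fragment = floor((MTU - header)/8)*8 = floor((576 - 20)/8)*8 = floor(556/8)*8 = 552 B
Final fragment needs no 8-byte alignment: it can carry up to MTU - header = 556 B
Non-final fragments needed = ceil((payload - 556) / 552) = ceil(4407/552) = ceil(7.9837) = 8
Number of fragments = 8 + 1 = 9
Fragment sizes (data): 8 * 552 B + 547 B (last, 547 <= 556 OK)
Total bytes sent = payload + n_frags * header = 4963 + 9*20 = 4963 + 180 = 5143 B

9, 5143


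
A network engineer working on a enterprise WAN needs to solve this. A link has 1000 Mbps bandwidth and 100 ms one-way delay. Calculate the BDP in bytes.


Given: bandwidth = 1000 Mbps, delay = 100 ms
BDP in bits = 1000 * 10^6 * 100 / 1000
BDP in bits = 100000000
BDP in bytes = 100000000 / 8 = 12500000

12500000


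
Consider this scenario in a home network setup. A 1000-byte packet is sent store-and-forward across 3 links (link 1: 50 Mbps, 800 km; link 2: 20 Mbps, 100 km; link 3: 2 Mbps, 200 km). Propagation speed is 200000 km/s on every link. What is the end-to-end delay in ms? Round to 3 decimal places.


Packet = 1000 bytes = 8000 bits. Store-and-forward: sum (t_trans + t_prop) per link.
Link 1: t_trans = 8000/(50*10^6) s = 0.1600 ms; t_prop = 800/200000 s = 4.0000 ms; subtotal = 4.1600 ms
Link 2: t_trans = 8000/(20*10^6) s = 0.4000 ms; t_prop = 100/200000 s = 0.5000 ms; subtotal = 0.9000 ms
Link 3: t_trans = 8000/(2*10^6) s = 4.0000 ms; t_prop = 200/200000 s = 1.0000 ms; subtotal = 5.0000 ms
End-to-end = 4.1600 + 0.9000 + 5.0000 = 10.0600 ms -> 10.060 ms (3 dp)

10.060


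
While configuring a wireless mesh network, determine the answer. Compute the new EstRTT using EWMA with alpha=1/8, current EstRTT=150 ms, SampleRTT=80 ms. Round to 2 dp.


Given: EstRTT = 150 ms, SampleRTT = 80 ms, alpha = 1/8
New EstRTT = (1 - alpha) * EstRTT + alpha * SampleRTT
(7/8) * 150 = 131.25
(1/8) * 80 = 10
New EstRTT = 131.25 + 10 = 141.25 ms -> 141.25 ms (2 dp)

141.25


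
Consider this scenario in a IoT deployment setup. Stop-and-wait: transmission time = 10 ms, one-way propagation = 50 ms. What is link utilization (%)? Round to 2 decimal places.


Given: Ttrans = 10 ms, Tprop = 50 ms
RTT = 2 * Tprop = 2 * 50 = 100 ms
U = Ttrans / (Ttrans + RTT)
U = 10 / (10 + 100)
U = 10 / 110 = 0.090909
U% = 9.09%

9.09


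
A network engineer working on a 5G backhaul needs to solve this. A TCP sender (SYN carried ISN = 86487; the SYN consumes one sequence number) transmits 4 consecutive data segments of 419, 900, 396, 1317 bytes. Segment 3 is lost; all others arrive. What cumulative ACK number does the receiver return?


SYN uses sequence number 86487; first data byte = ISN + 1 = 86488.
Segment 1: SEQ = 86488, len = 419 B, covers [86488, 86906]
Segment 2: SEQ = 86907, len = 900 B, covers [86907, 87806]
Segment 3: SEQ = 87807, len = 396 B, covers [87807, 88202] [LOST]
Segment 4: SEQ = 88203, len = 1317 B, covers [88203, 89519]
In-order data received: bytes [86488, 87806] (segments 1..2).
Segment 3 missing -> gap begins at byte 87807; later segments buffered out of order.
Cumulative ACK = next expected in-order byte = 86488 + 419 + 900 = 87807

87807
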